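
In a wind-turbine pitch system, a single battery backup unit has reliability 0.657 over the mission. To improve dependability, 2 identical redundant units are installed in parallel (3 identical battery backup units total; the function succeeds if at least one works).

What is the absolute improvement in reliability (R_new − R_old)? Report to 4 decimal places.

0.3026

R_before = 0.657
R_after = 1 − (1 − 0.657)^3 = 0.9596
ΔR = 0.9596 − 0.657 = 0.3026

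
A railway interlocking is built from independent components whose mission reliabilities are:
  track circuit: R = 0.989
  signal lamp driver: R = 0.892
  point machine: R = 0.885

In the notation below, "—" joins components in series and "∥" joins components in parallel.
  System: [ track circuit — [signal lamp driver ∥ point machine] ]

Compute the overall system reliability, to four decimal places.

0.9767

Parallel (signal lamp driver and point machine): 1 − (1 − 0.892000)(1 − 0.885000) = 0.987580
Series (track circuit and [0.987580]): 0.989000 × 0.987580 = 0.9767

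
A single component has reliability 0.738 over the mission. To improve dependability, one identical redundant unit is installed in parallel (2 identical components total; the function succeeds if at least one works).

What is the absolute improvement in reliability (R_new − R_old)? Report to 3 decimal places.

0.193

R_before = 0.738
R_after = 1 − (1 − 0.738)^2 = 0.931
ΔR = 0.931 − 0.738 = 0.193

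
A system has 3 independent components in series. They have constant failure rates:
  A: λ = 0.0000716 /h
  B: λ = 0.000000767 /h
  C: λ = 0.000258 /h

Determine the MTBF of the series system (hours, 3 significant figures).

3030

Series of exponential components: λ_sys = Σ λ_i
λ_sys = 0.0000716 + 0.000000767 + 0.000258 = 3.3037e-04 /h
MTBF = 1 / λ_sys = 3030 h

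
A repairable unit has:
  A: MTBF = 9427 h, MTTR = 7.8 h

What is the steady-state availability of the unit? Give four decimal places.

0.9992

A(A) = MTBF/(MTBF+MTTR) = 9427/(9427+7.8) = 0.9992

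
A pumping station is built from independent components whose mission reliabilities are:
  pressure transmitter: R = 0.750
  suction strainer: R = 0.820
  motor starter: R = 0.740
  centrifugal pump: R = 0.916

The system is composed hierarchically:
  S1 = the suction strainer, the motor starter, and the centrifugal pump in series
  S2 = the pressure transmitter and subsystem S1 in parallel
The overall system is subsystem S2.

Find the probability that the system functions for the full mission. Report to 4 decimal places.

Series (suction strainer, motor starter, and centrifugal pump): 0.820000 × 0.740000 × 0.916000 = 0.555829
Parallel (pressure transmitter and [0.555829]): 1 − (1 − 0.750000)(1 − 0.555829) = 0.8890

0.8890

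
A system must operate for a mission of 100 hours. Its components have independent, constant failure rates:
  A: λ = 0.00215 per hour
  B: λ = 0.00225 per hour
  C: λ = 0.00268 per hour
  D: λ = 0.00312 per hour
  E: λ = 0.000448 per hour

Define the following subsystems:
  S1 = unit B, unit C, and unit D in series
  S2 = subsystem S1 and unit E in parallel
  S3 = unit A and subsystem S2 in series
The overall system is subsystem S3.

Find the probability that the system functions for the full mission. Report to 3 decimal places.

0.787

R(A) = exp(−0.00215 × 100) = 0.80654
R(B) = exp(−0.00225 × 100) = 0.79852
R(C) = exp(−0.00268 × 100) = 0.76491
R(D) = exp(−0.00312 × 100) = 0.73198
R(E) = exp(−0.000448 × 100) = 0.95619
Series (B, C, and D): 0.79852 × 0.76491 × 0.73198 = 0.44709
Parallel ([0.44709] and E): 1 − (1 − 0.44709)(1 − 0.95619) = 0.97578
Series (A and [0.97578]): 0.80654 × 0.97578 = 0.787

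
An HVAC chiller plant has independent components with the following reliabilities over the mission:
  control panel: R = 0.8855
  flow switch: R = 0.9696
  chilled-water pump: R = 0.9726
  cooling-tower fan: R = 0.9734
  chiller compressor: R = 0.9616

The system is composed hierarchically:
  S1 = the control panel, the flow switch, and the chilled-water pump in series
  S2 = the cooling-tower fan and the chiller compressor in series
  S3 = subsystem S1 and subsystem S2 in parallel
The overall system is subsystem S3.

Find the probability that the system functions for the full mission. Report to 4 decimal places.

Series (control panel, flow switch, and chilled-water pump): 0.885500 × 0.969600 × 0.972600 = 0.835056
Series (cooling-tower fan and chiller compressor): 0.973400 × 0.961600 = 0.936021
Parallel ([0.835056] and [0.936021]): 1 − (1 − 0.835056)(1 − 0.936021) = 0.9894

0.9894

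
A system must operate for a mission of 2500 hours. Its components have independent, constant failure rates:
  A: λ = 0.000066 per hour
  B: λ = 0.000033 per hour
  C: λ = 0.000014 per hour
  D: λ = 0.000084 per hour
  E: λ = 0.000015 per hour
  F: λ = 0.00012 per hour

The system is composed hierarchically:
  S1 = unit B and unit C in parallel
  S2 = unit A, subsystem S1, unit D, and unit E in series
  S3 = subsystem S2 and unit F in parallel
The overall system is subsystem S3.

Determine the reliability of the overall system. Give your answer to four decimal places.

0.9119

R(A) = exp(−0.000066 × 2500) = 0.847894
R(B) = exp(−0.000033 × 2500) = 0.920811
R(C) = exp(−0.000014 × 2500) = 0.965605
R(D) = exp(−0.000084 × 2500) = 0.810584
R(E) = exp(−0.000015 × 2500) = 0.963194
R(F) = exp(−0.00012 × 2500) = 0.740818
Parallel (B and C): 1 − (1 − 0.920811)(1 − 0.965605) = 0.997276
Series (A, [0.997276], D, and E): 0.847894 × 0.997276 × 0.810584 × 0.963194 = 0.660190
Parallel ([0.660190] and F): 1 − (1 − 0.660190)(1 − 0.740818) = 0.9119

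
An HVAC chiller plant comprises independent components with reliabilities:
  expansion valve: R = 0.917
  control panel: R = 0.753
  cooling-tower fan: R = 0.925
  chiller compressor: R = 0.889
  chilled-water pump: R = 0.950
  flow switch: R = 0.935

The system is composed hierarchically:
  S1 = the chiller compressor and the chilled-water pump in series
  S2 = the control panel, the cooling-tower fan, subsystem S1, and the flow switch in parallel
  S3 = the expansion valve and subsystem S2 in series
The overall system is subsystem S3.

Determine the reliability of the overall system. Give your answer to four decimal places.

Series (chiller compressor and chilled-water pump): 0.889000 × 0.950000 = 0.844550
Parallel (control panel, cooling-tower fan, [0.844550], and flow switch): 1 − (1 − 0.753000)(1 − 0.925000)(1 − 0.844550)(1 − 0.935000) = 0.999813
Series (expansion valve and [0.999813]): 0.917000 × 0.999813 = 0.9168

0.9168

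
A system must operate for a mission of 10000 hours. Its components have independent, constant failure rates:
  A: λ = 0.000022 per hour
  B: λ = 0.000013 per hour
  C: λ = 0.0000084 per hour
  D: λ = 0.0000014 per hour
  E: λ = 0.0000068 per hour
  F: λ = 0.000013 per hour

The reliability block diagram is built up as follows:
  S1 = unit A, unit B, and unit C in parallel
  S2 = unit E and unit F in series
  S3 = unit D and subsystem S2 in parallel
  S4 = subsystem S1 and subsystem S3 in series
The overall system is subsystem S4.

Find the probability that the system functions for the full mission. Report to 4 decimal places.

R(A) = exp(−0.000022 × 10000) = 0.802519
R(B) = exp(−0.000013 × 10000) = 0.878095
R(C) = exp(−0.0000084 × 10000) = 0.919431
R(D) = exp(−0.0000014 × 10000) = 0.986098
R(E) = exp(−0.0000068 × 10000) = 0.934260
R(F) = exp(−0.000013 × 10000) = 0.878095
Parallel (A, B, and C): 1 − (1 − 0.802519)(1 − 0.878095)(1 − 0.919431) = 0.998060
Series (E and F): 0.934260 × 0.878095 = 0.820369
Parallel (D and [0.820369]): 1 − (1 − 0.986098)(1 − 0.820369) = 0.997503
Series ([0.998060] and [0.997503]): 0.998060 × 0.997503 = 0.9956

0.9956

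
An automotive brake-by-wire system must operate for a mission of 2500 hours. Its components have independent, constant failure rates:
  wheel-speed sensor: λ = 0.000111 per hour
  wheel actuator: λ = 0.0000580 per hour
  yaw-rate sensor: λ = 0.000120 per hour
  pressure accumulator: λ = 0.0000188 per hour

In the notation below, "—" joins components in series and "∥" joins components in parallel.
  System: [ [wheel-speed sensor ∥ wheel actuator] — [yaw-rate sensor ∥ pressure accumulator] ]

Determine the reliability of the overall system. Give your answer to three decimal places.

0.956

R(wheel-speed sensor) = exp(−0.000111 × 2500) = 0.75768
R(wheel actuator) = exp(−0.0000580 × 2500) = 0.86502
R(yaw-rate sensor) = exp(−0.000120 × 2500) = 0.74082
R(pressure accumulator) = exp(−0.0000188 × 2500) = 0.95409
Parallel (wheel-speed sensor and wheel actuator): 1 − (1 − 0.75768)(1 − 0.86502) = 0.96729
Parallel (yaw-rate sensor and pressure accumulator): 1 − (1 − 0.74082)(1 − 0.95409) = 0.98810
Series ([0.96729] and [0.98810]): 0.96729 × 0.98810 = 0.956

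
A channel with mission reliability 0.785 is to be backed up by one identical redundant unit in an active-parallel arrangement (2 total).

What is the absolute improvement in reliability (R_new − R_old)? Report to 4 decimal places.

R_before = 0.785
R_after = 1 − (1 − 0.785)^2 = 0.9538
ΔR = 0.9538 − 0.785 = 0.1688

0.1688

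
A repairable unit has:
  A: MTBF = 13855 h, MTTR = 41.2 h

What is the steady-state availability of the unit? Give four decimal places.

A(A) = MTBF/(MTBF+MTTR) = 13855/(13855+41.2) = 0.9970

0.9970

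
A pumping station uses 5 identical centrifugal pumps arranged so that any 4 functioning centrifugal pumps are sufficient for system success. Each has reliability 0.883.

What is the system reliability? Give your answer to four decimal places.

R = Σ_{i=4}^{5} C(5,i) p^i (1−p)^{5−i} with p = 0.883
C(5,4)·0.883^4·0.117^1 = 0.355630
C(5,5)·0.883^5·0.117^0 = 0.536789
Sum = 0.8924

0.8924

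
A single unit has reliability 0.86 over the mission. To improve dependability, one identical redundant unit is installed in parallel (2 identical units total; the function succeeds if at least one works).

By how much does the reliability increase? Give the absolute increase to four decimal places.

0.1204

R_before = 0.86
R_after = 1 − (1 − 0.86)^2 = 0.9804
ΔR = 0.9804 − 0.86 = 0.1204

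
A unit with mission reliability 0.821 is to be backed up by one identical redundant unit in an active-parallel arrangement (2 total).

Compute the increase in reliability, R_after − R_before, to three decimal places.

R_before = 0.821
R_after = 1 − (1 − 0.821)^2 = 0.968
ΔR = 0.968 − 0.821 = 0.147

0.147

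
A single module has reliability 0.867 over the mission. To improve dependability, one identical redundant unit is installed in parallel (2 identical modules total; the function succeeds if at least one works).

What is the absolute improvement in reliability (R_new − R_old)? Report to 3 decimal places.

0.115

R_before = 0.867
R_after = 1 − (1 − 0.867)^2 = 0.982
ΔR = 0.982 − 0.867 = 0.115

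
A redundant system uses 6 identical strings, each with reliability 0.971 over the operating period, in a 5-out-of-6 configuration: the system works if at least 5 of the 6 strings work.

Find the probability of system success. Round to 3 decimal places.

0.988

R = Σ_{i=5}^{6} C(6,i) p^i (1−p)^{6−i} with p = 0.971
C(6,5)·0.971^5·0.029^1 = 0.15019
C(6,6)·0.971^6·0.029^0 = 0.83814
Sum = 0.988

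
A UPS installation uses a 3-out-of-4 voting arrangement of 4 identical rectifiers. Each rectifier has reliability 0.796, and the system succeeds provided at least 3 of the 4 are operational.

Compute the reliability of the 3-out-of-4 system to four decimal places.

0.8130

R = Σ_{i=3}^{4} C(4,i) p^i (1−p)^{4−i} with p = 0.796
C(4,3)·0.796^3·0.204^1 = 0.411556
C(4,4)·0.796^4·0.204^0 = 0.401469
Sum = 0.8130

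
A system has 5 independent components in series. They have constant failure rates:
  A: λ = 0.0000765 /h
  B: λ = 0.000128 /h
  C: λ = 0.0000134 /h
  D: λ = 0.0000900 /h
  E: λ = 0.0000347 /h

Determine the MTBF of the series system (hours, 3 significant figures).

2920

Series of exponential components: λ_sys = Σ λ_i
λ_sys = 0.0000765 + 0.000128 + 0.0000134 + 0.0000900 + 0.0000347 = 3.4260e-04 /h
MTBF = 1 / λ_sys = 2920 h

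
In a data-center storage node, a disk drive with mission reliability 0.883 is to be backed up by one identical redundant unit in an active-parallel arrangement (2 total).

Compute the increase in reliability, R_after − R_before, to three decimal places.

R_before = 0.883
R_after = 1 − (1 − 0.883)^2 = 0.986
ΔR = 0.986 − 0.883 = 0.103

0.103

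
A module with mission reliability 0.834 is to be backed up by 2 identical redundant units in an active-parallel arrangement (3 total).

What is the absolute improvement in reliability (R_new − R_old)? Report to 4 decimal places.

0.1614

R_before = 0.834
R_after = 1 − (1 − 0.834)^3 = 0.9954
ΔR = 0.9954 − 0.834 = 0.1614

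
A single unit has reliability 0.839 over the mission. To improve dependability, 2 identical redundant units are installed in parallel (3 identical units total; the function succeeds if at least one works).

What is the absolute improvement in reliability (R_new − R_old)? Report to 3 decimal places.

R_before = 0.839
R_after = 1 − (1 − 0.839)^3 = 0.996
ΔR = 0.996 − 0.839 = 0.157

0.157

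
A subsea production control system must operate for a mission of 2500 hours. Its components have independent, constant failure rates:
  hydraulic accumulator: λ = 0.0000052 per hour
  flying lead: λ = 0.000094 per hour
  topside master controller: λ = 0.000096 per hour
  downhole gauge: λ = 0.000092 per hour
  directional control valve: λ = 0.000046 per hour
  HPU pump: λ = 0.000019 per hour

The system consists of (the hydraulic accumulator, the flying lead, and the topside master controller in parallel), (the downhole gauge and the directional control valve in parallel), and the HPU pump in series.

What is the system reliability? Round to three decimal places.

R(hydraulic accumulator) = exp(−0.0000052 × 2500) = 0.98708
R(flying lead) = exp(−0.000094 × 2500) = 0.79057
R(topside master controller) = exp(−0.000096 × 2500) = 0.78663
R(downhole gauge) = exp(−0.000092 × 2500) = 0.79453
R(directional control valve) = exp(−0.000046 × 2500) = 0.89137
R(HPU pump) = exp(−0.000019 × 2500) = 0.95361
Parallel (hydraulic accumulator, flying lead, and topside master controller): 1 − (1 − 0.98708)(1 − 0.79057)(1 − 0.78663) = 0.99942
Parallel (downhole gauge and directional control valve): 1 − (1 − 0.79453)(1 − 0.89137) = 0.97768
Series ([0.99942], [0.97768], and HPU pump): 0.99942 × 0.97768 × 0.95361 = 0.932

0.932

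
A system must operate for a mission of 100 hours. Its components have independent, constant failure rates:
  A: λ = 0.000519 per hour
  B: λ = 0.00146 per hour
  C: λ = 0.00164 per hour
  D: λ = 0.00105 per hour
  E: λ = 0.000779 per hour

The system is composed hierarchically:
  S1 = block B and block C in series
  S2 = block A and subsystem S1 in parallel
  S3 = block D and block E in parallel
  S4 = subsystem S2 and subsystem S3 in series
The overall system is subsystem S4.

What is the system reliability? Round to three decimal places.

R(A) = exp(−0.000519 × 100) = 0.94942
R(B) = exp(−0.00146 × 100) = 0.86416
R(C) = exp(−0.00164 × 100) = 0.84874
R(D) = exp(−0.00105 × 100) = 0.90032
R(E) = exp(−0.000779 × 100) = 0.92506
Series (B and C): 0.86416 × 0.84874 = 0.73345
Parallel (A and [0.73345]): 1 − (1 − 0.94942)(1 − 0.73345) = 0.98652
Parallel (D and E): 1 − (1 − 0.90032)(1 − 0.92506) = 0.99253
Series ([0.98652] and [0.99253]): 0.98652 × 0.99253 = 0.979

0.979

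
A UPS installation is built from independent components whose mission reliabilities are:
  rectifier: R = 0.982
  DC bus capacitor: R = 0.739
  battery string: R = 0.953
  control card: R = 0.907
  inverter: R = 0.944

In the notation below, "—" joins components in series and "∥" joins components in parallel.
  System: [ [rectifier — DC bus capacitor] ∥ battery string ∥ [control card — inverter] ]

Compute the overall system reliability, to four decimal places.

Series (rectifier and DC bus capacitor): 0.982000 × 0.739000 = 0.725698
Series (control card and inverter): 0.907000 × 0.944000 = 0.856208
Parallel ([0.725698], battery string, and [0.856208]): 1 − (1 − 0.725698)(1 − 0.953000)(1 − 0.856208) = 0.9981

0.9981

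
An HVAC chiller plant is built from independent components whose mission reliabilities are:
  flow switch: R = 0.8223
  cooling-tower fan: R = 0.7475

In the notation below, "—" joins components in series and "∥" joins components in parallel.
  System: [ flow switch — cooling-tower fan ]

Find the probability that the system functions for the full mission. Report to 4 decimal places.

0.6147

Series (flow switch and cooling-tower fan): 0.822300 × 0.747500 = 0.6147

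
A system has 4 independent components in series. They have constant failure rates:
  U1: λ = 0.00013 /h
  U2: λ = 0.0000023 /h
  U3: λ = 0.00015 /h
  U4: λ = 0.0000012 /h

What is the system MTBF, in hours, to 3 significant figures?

3530

Series of exponential components: λ_sys = Σ λ_i
λ_sys = 0.00013 + 0.0000023 + 0.00015 + 0.0000012 = 2.8350e-04 /h
MTBF = 1 / λ_sys = 3530 h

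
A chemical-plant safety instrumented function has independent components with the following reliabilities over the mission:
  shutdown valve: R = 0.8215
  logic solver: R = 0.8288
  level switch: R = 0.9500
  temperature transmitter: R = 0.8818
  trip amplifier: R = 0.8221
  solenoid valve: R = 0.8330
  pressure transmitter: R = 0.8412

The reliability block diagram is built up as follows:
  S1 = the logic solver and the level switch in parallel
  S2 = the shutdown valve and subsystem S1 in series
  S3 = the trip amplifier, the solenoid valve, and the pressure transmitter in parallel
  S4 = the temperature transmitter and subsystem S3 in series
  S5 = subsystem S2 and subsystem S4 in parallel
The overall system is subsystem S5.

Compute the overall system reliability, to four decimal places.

Parallel (logic solver and level switch): 1 − (1 − 0.828800)(1 − 0.950000) = 0.991440
Series (shutdown valve and [0.991440]): 0.821500 × 0.991440 = 0.814468
Parallel (trip amplifier, solenoid valve, and pressure transmitter): 1 − (1 − 0.822100)(1 − 0.833000)(1 − 0.841200) = 0.995282
Series (temperature transmitter and [0.995282]): 0.881800 × 0.995282 = 0.877640
Parallel ([0.814468] and [0.877640]): 1 − (1 − 0.814468)(1 − 0.877640) = 0.9773

0.9773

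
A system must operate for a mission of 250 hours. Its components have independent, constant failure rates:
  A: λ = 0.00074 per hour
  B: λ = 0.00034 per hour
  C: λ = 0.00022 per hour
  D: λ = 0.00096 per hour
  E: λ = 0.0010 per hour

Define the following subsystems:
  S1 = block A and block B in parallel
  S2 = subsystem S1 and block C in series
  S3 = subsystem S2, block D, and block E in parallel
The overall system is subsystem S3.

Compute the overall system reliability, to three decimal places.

0.997

R(A) = exp(−0.00074 × 250) = 0.83110
R(B) = exp(−0.00034 × 250) = 0.91851
R(C) = exp(−0.00022 × 250) = 0.94649
R(D) = exp(−0.00096 × 250) = 0.78663
R(E) = exp(−0.0010 × 250) = 0.77880
Parallel (A and B): 1 − (1 − 0.83110)(1 − 0.91851) = 0.98624
Series ([0.98624] and C): 0.98624 × 0.94649 = 0.93347
Parallel ([0.93347], D, and E): 1 − (1 − 0.93347)(1 − 0.78663)(1 − 0.77880) = 0.997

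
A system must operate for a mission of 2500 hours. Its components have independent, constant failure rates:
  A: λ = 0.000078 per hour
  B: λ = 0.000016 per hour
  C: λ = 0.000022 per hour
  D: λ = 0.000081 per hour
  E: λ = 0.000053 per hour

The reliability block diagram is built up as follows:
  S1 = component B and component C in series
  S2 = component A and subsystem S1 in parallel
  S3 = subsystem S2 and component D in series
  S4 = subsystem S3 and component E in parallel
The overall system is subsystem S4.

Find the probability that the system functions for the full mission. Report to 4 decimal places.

R(A) = exp(−0.000078 × 2500) = 0.822835
R(B) = exp(−0.000016 × 2500) = 0.960789
R(C) = exp(−0.000022 × 2500) = 0.946485
R(D) = exp(−0.000081 × 2500) = 0.816686
R(E) = exp(−0.000053 × 2500) = 0.875903
Series (B and C): 0.960789 × 0.946485 = 0.909372
Parallel (A and [0.909372]): 1 − (1 − 0.822835)(1 − 0.909372) = 0.983944
Series ([0.983944] and D): 0.983944 × 0.816686 = 0.803573
Parallel ([0.803573] and E): 1 − (1 − 0.803573)(1 − 0.875903) = 0.9756

0.9756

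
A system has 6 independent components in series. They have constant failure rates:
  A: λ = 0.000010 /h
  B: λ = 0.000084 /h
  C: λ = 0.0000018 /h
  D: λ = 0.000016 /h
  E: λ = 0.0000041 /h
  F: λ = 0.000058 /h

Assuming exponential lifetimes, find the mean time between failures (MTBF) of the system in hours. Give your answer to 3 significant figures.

Series of exponential components: λ_sys = Σ λ_i
λ_sys = 0.000010 + 0.000084 + 0.0000018 + 0.000016 + 0.0000041 + 0.000058 = 1.7390e-04 /h
MTBF = 1 / λ_sys = 5750 h

5750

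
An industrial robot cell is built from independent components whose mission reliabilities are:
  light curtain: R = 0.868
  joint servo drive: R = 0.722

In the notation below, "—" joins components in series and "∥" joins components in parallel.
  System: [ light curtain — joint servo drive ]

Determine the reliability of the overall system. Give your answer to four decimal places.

Series (light curtain and joint servo drive): 0.868000 × 0.722000 = 0.6267

0.6267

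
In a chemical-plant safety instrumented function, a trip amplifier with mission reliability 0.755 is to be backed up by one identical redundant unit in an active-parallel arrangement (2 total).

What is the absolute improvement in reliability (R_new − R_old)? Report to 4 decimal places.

0.1850

R_before = 0.755
R_after = 1 − (1 − 0.755)^2 = 0.9400
ΔR = 0.9400 − 0.755 = 0.1850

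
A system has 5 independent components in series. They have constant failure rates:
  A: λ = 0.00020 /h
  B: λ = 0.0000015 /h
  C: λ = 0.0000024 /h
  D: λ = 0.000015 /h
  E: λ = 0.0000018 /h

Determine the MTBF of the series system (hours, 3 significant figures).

4530

Series of exponential components: λ_sys = Σ λ_i
λ_sys = 0.00020 + 0.0000015 + 0.0000024 + 0.000015 + 0.0000018 = 2.2070e-04 /h
MTBF = 1 / λ_sys = 4530 h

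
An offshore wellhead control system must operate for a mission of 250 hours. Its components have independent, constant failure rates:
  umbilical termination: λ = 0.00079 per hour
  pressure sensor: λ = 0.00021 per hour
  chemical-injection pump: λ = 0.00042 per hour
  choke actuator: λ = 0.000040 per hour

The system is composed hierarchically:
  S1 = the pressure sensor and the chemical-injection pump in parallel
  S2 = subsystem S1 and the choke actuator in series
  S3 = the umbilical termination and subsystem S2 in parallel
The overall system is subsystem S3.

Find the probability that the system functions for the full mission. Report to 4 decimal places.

R(umbilical termination) = exp(−0.00079 × 250) = 0.820780
R(pressure sensor) = exp(−0.00021 × 250) = 0.948854
R(chemical-injection pump) = exp(−0.00042 × 250) = 0.900325
R(choke actuator) = exp(−0.000040 × 250) = 0.990050
Parallel (pressure sensor and chemical-injection pump): 1 − (1 − 0.948854)(1 − 0.900325) = 0.994902
Series ([0.994902] and choke actuator): 0.994902 × 0.990050 = 0.985003
Parallel (umbilical termination and [0.985003]): 1 − (1 − 0.820780)(1 − 0.985003) = 0.9973

0.9973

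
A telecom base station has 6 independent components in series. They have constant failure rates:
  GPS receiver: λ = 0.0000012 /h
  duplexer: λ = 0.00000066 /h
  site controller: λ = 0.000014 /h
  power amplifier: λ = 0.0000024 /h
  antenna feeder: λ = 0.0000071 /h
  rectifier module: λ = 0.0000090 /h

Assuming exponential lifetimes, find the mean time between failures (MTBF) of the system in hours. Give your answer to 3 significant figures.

29100

Series of exponential components: λ_sys = Σ λ_i
λ_sys = 0.0000012 + 0.00000066 + 0.000014 + 0.0000024 + 0.0000071 + 0.0000090 = 3.4360e-05 /h
MTBF = 1 / λ_sys = 29100 h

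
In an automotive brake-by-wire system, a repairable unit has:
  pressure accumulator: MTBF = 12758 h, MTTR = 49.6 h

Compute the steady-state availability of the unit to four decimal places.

A(pressure accumulator) = MTBF/(MTBF+MTTR) = 12758/(12758+49.6) = 0.9961

0.9961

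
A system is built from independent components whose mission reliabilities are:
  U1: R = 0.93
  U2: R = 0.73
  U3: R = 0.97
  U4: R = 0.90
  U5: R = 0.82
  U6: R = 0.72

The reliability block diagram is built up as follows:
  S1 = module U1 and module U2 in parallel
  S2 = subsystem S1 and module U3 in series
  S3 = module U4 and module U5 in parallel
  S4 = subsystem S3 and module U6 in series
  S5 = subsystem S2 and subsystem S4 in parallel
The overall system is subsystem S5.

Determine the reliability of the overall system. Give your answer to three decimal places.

Parallel (U1 and U2): 1 − (1 − 0.93000)(1 − 0.73000) = 0.98110
Series ([0.98110] and U3): 0.98110 × 0.97000 = 0.95167
Parallel (U4 and U5): 1 − (1 − 0.90000)(1 − 0.82000) = 0.98200
Series ([0.98200] and U6): 0.98200 × 0.72000 = 0.70704
Parallel ([0.95167] and [0.70704]): 1 − (1 − 0.95167)(1 − 0.70704) = 0.986

0.986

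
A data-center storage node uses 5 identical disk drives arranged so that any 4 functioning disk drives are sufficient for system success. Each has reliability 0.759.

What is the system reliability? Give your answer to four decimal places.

0.6518

R = Σ_{i=4}^{5} C(5,i) p^i (1−p)^{5−i} with p = 0.759
C(5,4)·0.759^4·0.241^1 = 0.399903
C(5,5)·0.759^5·0.241^0 = 0.251889
Sum = 0.6518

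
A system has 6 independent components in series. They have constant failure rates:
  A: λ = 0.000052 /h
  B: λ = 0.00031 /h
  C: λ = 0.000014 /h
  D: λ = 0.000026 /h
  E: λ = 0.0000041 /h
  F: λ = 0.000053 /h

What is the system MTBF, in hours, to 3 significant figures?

2180

Series of exponential components: λ_sys = Σ λ_i
λ_sys = 0.000052 + 0.00031 + 0.000014 + 0.000026 + 0.0000041 + 0.000053 = 4.5910e-04 /h
MTBF = 1 / λ_sys = 2180 h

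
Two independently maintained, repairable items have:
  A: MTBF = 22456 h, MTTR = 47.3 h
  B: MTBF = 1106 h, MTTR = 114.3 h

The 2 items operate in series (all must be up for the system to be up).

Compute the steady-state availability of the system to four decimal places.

0.9044

A(A) = MTBF/(MTBF+MTTR) = 22456/(22456+47.3) = 0.997898
A(B) = MTBF/(MTBF+MTTR) = 1106/(1106+114.3) = 0.906335
Series availability: 0.997898 × 0.906335 = 0.9044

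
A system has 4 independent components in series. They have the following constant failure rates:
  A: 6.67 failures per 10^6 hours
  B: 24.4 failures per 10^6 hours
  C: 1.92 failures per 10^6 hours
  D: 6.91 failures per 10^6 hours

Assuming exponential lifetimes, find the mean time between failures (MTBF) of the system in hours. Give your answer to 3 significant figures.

Series of exponential components: λ_sys = Σ λ_i
λ_sys = 0.00000667 + 0.0000244 + 0.00000192 + 0.00000691 = 3.9900e-05 /h
MTBF = 1 / λ_sys = 25100 h

25100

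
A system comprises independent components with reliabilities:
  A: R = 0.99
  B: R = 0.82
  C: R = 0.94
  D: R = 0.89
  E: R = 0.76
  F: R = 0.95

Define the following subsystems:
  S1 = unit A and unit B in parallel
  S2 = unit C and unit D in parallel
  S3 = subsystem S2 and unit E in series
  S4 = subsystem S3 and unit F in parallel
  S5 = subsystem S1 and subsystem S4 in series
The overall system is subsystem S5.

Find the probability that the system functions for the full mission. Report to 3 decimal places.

Parallel (A and B): 1 − (1 − 0.99000)(1 − 0.82000) = 0.99820
Parallel (C and D): 1 − (1 − 0.94000)(1 − 0.89000) = 0.99340
Series ([0.99340] and E): 0.99340 × 0.76000 = 0.75498
Parallel ([0.75498] and F): 1 − (1 − 0.75498)(1 − 0.95000) = 0.98775
Series ([0.99820] and [0.98775]): 0.99820 × 0.98775 = 0.986

0.986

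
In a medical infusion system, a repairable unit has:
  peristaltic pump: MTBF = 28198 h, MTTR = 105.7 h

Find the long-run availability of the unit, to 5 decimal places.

0.99627

A(peristaltic pump) = MTBF/(MTBF+MTTR) = 28198/(28198+105.7) = 0.99627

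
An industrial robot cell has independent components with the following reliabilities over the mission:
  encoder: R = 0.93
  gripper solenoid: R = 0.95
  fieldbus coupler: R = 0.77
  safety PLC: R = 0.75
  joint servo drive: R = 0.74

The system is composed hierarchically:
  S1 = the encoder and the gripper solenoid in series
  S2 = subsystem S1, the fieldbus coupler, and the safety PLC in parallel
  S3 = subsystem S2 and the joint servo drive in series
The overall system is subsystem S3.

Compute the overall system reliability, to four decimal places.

0.7350

Series (encoder and gripper solenoid): 0.930000 × 0.950000 = 0.883500
Parallel ([0.883500], fieldbus coupler, and safety PLC): 1 − (1 − 0.883500)(1 − 0.770000)(1 − 0.750000) = 0.993301
Series ([0.993301] and joint servo drive): 0.993301 × 0.740000 = 0.7350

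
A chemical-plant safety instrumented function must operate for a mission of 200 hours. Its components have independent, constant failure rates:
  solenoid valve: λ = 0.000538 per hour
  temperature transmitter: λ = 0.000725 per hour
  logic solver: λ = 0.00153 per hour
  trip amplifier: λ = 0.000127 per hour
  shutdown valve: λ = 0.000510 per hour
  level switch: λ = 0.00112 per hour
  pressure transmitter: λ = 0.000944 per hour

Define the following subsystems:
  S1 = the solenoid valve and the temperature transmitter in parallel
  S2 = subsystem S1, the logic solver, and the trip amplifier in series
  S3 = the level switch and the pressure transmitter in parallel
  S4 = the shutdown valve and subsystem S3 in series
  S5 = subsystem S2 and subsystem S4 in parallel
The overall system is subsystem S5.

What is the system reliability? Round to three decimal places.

R(solenoid valve) = exp(−0.000538 × 200) = 0.89799
R(temperature transmitter) = exp(−0.000725 × 200) = 0.86502
R(logic solver) = exp(−0.00153 × 200) = 0.73639
R(trip amplifier) = exp(−0.000127 × 200) = 0.97492
R(shutdown valve) = exp(−0.000510 × 200) = 0.90303
R(level switch) = exp(−0.00112 × 200) = 0.79932
R(pressure transmitter) = exp(−0.000944 × 200) = 0.82795
Parallel (solenoid valve and temperature transmitter): 1 − (1 − 0.89799)(1 − 0.86502) = 0.98623
Series ([0.98623], logic solver, and trip amplifier): 0.98623 × 0.73639 × 0.97492 = 0.70804
Parallel (level switch and pressure transmitter): 1 − (1 − 0.79932)(1 − 0.82795) = 0.96547
Series (shutdown valve and [0.96547]): 0.90303 × 0.96547 = 0.87185
Parallel ([0.70804] and [0.87185]): 1 − (1 − 0.70804)(1 − 0.87185) = 0.963

0.963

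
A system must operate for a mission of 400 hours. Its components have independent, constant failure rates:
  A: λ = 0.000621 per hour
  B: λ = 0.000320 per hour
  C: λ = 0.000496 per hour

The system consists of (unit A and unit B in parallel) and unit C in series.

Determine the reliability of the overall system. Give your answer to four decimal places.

R(A) = exp(−0.000621 × 400) = 0.780048
R(B) = exp(−0.000320 × 400) = 0.879853
R(C) = exp(−0.000496 × 400) = 0.820042
Parallel (A and B): 1 − (1 − 0.780048)(1 − 0.879853) = 0.973573
Series ([0.973573] and C): 0.973573 × 0.820042 = 0.7984

0.7984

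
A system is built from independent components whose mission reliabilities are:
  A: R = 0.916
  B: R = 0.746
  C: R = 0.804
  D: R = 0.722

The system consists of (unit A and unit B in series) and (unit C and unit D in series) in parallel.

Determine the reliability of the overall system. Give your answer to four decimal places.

0.8672

Series (A and B): 0.916000 × 0.746000 = 0.683336
Series (C and D): 0.804000 × 0.722000 = 0.580488
Parallel ([0.683336] and [0.580488]): 1 − (1 − 0.683336)(1 − 0.580488) = 0.8672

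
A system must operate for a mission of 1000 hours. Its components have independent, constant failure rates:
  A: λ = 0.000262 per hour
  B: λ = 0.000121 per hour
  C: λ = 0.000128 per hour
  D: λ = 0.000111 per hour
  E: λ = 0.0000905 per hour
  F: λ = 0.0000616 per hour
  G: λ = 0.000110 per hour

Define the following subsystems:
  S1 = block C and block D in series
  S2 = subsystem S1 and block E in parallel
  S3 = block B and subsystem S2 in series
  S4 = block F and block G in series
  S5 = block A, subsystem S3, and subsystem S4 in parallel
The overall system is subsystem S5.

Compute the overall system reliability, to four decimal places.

R(A) = exp(−0.000262 × 1000) = 0.769511
R(B) = exp(−0.000121 × 1000) = 0.886034
R(C) = exp(−0.000128 × 1000) = 0.879853
R(D) = exp(−0.000111 × 1000) = 0.894939
R(E) = exp(−0.0000905 × 1000) = 0.913474
R(F) = exp(−0.0000616 × 1000) = 0.940259
R(G) = exp(−0.000110 × 1000) = 0.895834
Series (C and D): 0.879853 × 0.894939 = 0.787415
Parallel ([0.787415] and E): 1 − (1 − 0.787415)(1 − 0.913474) = 0.981606
Series (B and [0.981606]): 0.886034 × 0.981606 = 0.869736
Series (F and G): 0.940259 × 0.895834 = 0.842316
Parallel (A, [0.869736], and [0.842316]): 1 − (1 − 0.769511)(1 − 0.869736)(1 − 0.842316) = 0.9953

0.9953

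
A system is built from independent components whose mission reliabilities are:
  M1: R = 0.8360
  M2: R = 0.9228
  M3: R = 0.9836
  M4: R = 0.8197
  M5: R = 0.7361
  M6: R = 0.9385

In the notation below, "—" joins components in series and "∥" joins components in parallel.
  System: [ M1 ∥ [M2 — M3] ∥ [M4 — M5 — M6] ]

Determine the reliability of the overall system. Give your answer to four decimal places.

Series (M2 and M3): 0.922800 × 0.983600 = 0.907666
Series (M4, M5, and M6): 0.819700 × 0.736100 × 0.938500 = 0.566273
Parallel (M1, [0.907666], and [0.566273]): 1 − (1 − 0.836000)(1 − 0.907666)(1 − 0.566273) = 0.9934

0.9934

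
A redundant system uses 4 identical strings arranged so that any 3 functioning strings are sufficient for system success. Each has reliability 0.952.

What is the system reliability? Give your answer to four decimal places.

0.9870

R = Σ_{i=3}^{4} C(4,i) p^i (1−p)^{4−i} with p = 0.952
C(4,3)·0.952^3·0.048^1 = 0.165658
C(4,4)·0.952^4·0.048^0 = 0.821387
Sum = 0.9870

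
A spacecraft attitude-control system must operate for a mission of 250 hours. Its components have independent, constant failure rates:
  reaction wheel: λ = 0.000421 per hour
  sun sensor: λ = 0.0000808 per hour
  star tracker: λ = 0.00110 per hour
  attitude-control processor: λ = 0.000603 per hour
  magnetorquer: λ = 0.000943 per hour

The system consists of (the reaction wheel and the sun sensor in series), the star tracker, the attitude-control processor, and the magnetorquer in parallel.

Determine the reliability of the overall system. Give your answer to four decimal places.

R(reaction wheel) = exp(−0.000421 × 250) = 0.900099
R(sun sensor) = exp(−0.0000808 × 250) = 0.980003
R(star tracker) = exp(−0.00110 × 250) = 0.759572
R(attitude-control processor) = exp(−0.000603 × 250) = 0.860063
R(magnetorquer) = exp(−0.000943 × 250) = 0.789978
Series (reaction wheel and sun sensor): 0.900099 × 0.980003 = 0.882100
Parallel ([0.882100], star tracker, attitude-control processor, and magnetorquer): 1 − (1 − 0.882100)(1 − 0.759572)(1 − 0.860063)(1 − 0.789978) = 0.9992

0.9992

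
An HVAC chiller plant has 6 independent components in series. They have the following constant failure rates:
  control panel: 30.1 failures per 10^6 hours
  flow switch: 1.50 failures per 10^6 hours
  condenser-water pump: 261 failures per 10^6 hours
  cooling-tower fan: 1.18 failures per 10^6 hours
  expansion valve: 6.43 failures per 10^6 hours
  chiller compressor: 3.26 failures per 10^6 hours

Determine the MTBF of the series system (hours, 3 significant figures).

Series of exponential components: λ_sys = Σ λ_i
λ_sys = 0.0000301 + 0.00000150 + 0.000261 + 0.00000118 + 0.00000643 + 0.00000326 = 3.0347e-04 /h
MTBF = 1 / λ_sys = 3300 h

3300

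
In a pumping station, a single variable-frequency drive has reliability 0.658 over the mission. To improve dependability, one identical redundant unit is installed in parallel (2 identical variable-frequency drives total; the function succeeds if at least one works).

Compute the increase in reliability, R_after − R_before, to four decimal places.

R_before = 0.658
R_after = 1 − (1 − 0.658)^2 = 0.8830
ΔR = 0.8830 − 0.658 = 0.2250

0.2250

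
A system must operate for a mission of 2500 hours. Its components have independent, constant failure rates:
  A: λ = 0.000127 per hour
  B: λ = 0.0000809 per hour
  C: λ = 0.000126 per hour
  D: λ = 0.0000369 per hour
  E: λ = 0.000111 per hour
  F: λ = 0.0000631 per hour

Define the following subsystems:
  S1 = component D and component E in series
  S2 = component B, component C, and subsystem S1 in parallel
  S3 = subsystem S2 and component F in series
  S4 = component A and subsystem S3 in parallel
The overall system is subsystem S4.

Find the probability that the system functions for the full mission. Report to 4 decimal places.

0.9567

R(A) = exp(−0.000127 × 2500) = 0.727967
R(B) = exp(−0.0000809 × 2500) = 0.816891
R(C) = exp(−0.000126 × 2500) = 0.729789
R(D) = exp(−0.0000369 × 2500) = 0.911877
R(E) = exp(−0.000111 × 2500) = 0.757676
R(F) = exp(−0.0000631 × 2500) = 0.854063
Series (D and E): 0.911877 × 0.757676 = 0.690907
Parallel (B, C, and [0.690907]): 1 − (1 − 0.816891)(1 − 0.729789)(1 − 0.690907) = 0.984707
Series ([0.984707] and F): 0.984707 × 0.854063 = 0.841002
Parallel (A and [0.841002]): 1 − (1 − 0.727967)(1 − 0.841002) = 0.9567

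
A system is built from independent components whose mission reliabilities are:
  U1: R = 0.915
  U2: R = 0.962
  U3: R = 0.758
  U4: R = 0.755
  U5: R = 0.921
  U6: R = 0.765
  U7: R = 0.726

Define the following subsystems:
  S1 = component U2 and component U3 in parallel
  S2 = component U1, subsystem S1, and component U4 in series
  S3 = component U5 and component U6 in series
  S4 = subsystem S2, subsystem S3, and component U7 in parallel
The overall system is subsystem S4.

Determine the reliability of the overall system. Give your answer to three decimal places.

Parallel (U2 and U3): 1 − (1 − 0.96200)(1 − 0.75800) = 0.99080
Series (U1, [0.99080], and U4): 0.91500 × 0.99080 × 0.75500 = 0.68447
Series (U5 and U6): 0.92100 × 0.76500 = 0.70457
Parallel ([0.68447], [0.70457], and U7): 1 − (1 − 0.68447)(1 − 0.70457)(1 − 0.72600) = 0.974

0.974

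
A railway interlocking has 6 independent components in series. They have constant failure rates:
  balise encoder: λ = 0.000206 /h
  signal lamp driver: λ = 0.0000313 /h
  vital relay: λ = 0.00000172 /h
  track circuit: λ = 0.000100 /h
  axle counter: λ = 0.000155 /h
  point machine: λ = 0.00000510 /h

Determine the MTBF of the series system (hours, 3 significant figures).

2000

Series of exponential components: λ_sys = Σ λ_i
λ_sys = 0.000206 + 0.0000313 + 0.00000172 + 0.000100 + 0.000155 + 0.00000510 = 4.9912e-04 /h
MTBF = 1 / λ_sys = 2000 h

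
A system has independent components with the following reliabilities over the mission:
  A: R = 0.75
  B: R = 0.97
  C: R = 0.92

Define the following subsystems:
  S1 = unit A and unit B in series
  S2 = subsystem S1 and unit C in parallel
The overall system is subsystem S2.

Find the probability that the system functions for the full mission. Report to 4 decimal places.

Series (A and B): 0.750000 × 0.970000 = 0.727500
Parallel ([0.727500] and C): 1 − (1 − 0.727500)(1 − 0.920000) = 0.9782

0.9782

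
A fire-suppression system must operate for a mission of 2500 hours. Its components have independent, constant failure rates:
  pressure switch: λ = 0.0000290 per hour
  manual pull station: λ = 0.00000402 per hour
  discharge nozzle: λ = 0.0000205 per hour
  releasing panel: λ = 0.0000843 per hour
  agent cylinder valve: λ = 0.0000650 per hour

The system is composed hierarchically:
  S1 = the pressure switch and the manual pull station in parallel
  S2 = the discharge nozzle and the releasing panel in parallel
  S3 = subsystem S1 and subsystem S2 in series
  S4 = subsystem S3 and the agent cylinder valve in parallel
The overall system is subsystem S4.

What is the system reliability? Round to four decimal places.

R(pressure switch) = exp(−0.0000290 × 2500) = 0.930066
R(manual pull station) = exp(−0.00000402 × 2500) = 0.990000
R(discharge nozzle) = exp(−0.0000205 × 2500) = 0.950041
R(releasing panel) = exp(−0.0000843 × 2500) = 0.809977
R(agent cylinder valve) = exp(−0.0000650 × 2500) = 0.850016
Parallel (pressure switch and manual pull station): 1 − (1 − 0.930066)(1 − 0.990000) = 0.999301
Parallel (discharge nozzle and releasing panel): 1 − (1 − 0.950041)(1 − 0.809977) = 0.990507
Series ([0.999301] and [0.990507]): 0.999301 × 0.990507 = 0.989815
Parallel ([0.989815] and agent cylinder valve): 1 − (1 − 0.989815)(1 − 0.850016) = 0.9985

0.9985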